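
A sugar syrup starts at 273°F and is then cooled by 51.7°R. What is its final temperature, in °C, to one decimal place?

105.2°C

Initial temperature in Celsius: (273 - 32) × 5/9 = 133.8889°C.
The 51.7°R change is an interval, so only the factor 5/9 applies: -51.7 × 5/9 = -28.7222°C.
Final Celsius temperature: 133.8889 - 28.7222 = 105.1667°C.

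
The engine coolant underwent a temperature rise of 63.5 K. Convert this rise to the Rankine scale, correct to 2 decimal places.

An interval of 1 K corresponds to 1.8°R.
63.5 × 1.8 = 114.30.

114.30°R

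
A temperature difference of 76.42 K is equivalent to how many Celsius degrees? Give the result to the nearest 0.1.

76.4°C

Kelvin and Celsius degrees are the same size, so the interval is unchanged: 76.4.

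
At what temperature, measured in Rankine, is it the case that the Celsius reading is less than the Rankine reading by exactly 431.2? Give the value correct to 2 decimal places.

Let R be the Rankine reading. The Celsius reading is C = 5/9·R - 273.15.
Require C - R = -431.2: (-4/9)·R - 273.15 = -431.2.
R = (-431.2 + 273.15) / (-4/9) = 355.61.

355.61°R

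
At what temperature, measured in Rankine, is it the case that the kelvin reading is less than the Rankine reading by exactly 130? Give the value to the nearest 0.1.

Let R be the Rankine reading. The kelvin reading is K = 5/9·R.
Require K - R = -130: (-4/9)·R = -130.
R = (-130) / (-4/9) = 292.5.

292.5°R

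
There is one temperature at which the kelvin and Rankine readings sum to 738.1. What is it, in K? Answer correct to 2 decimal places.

Let K be the kelvin reading. The Rankine reading is R = 1.8·K.
Require K + R = 738.1: (2.8)·K = 738.1.
K = (738.1) / (2.8) = 263.61.

263.61 K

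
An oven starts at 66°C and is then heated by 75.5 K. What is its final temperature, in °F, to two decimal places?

286.70°F

The 75.5 K change is an interval; Kelvin and Celsius degrees are the same size, so ΔC = +75.5°C.
Final Celsius temperature: 66.0000 + 75.5000 = 141.5000°C.
In Fahrenheit: 141.5000 × 1.8 + 32 = 286.70°F.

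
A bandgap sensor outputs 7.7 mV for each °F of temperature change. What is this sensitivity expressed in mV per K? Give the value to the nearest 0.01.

13.86 mV per K

The quantity depends on a temperature interval, so only the ratio of degree sizes applies; the offset between the scales is irrelevant.
A change of 1 K is a change of 1.8°F, so per K the value is 7.7 × 1.8 = 13.86.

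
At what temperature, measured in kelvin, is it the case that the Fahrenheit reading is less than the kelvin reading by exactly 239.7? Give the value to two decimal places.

Let K be the kelvin reading. The Fahrenheit reading is F = 1.8·K - 459.67.
Require F - K = -239.7: (0.8)·K - 459.67 = -239.7.
K = (-239.7 + 459.67) / (0.8) = 274.96.

274.96 K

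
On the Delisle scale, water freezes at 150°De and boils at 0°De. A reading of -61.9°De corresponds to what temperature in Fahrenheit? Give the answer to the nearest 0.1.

286.3°F

Linear interpolation between the fixed points: C = (-61.9 - 150) × 100 / (0 - 150) = 141.2667°C.
Then 141.2667 × 1.8 + 32 = 286.3°F.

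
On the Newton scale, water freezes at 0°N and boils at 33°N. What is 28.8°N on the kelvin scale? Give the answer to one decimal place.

Linear interpolation between the fixed points: C = (28.8 - 0) × 100 / (33 - 0) = 87.2727°C.
Then 87.2727 + 273.15 = 360.4 K.

360.4 K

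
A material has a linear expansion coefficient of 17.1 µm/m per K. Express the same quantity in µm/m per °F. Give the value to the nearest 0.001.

The quantity depends on a temperature interval, so only the ratio of degree sizes applies; the offset between the scales is irrelevant.
A change of 1°F is a change of 5/9 K, so per °F the value is 17.1 × 5/9 = 9.500.

9.500 µm/m per °F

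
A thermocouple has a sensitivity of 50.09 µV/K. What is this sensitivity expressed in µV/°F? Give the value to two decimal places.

27.83 µV/°F

The quantity depends on a temperature interval, so only the ratio of degree sizes applies; the offset between the scales is irrelevant.
A change of 1°F is a change of 5/9 K, so per °F the value is 50.09 × 5/9 = 27.83.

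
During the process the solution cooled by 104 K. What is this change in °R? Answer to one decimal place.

Only the scale ratio 1.8 matters for a change in temperature.
104 × 1.8 = 187.2.

187.2°R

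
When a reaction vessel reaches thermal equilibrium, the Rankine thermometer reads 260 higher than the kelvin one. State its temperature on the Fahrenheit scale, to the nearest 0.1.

Let x be the kelvin reading; then the Rankine reading is 1.8·x.
(1.8·x) - x = 260  ⇒  (0.8)·x = 260  ⇒  x = 325.0000 K.
In Celsius: 325 - 273.15 = 51.8500°C.
In Fahrenheit: 51.8500 × 1.8 + 32 = 125.3°F.

125.3°F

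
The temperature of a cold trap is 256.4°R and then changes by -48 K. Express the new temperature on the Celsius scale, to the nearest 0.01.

-178.71°C

Initial temperature in Celsius: (256.4 - 491.67) × 5/9 = -130.7056°C.
The 48 K change is an interval; Kelvin and Celsius degrees are the same size, so ΔC = -48°C.
Final Celsius temperature: -130.7056 - 48.0000 = -178.7056°C.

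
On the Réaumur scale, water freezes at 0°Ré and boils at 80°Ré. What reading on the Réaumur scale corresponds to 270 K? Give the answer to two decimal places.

First in Celsius: 270 - 273.15 = -3.1500°C.
Linearly onto the Réaumur scale: 0 + (-3.1500 / 100) × (80 - 0) = -2.52°Ré.

-2.52°Ré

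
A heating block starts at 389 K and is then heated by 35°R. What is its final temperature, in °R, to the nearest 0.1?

735.2°R

Initial temperature in Celsius: 389 - 273.15 = 115.8500°C.
The 35°R change is an interval, so only the factor 5/9 applies: +35 × 5/9 = +19.4444°C.
Final Celsius temperature: 115.8500 + 19.4444 = 135.2944°C.
In Rankine: 135.2944 × 1.8 + 491.67 = 735.2°R.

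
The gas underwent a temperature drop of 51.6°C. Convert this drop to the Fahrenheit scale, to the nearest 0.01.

92.88°F

Only the scale ratio 1.8 matters for a change in temperature.
51.6 × 1.8 = 92.88.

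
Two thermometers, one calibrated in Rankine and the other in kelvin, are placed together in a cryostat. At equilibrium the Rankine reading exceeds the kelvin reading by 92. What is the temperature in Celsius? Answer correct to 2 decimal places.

Let x be the Rankine reading; then the kelvin reading is 5/9·x.
(5/9·x) - x = -92  ⇒  (-4/9)·x = -92  ⇒  x = 207.0000°R.
In Celsius: (207 - 491.67) × 5/9 = -158.15°C.

-158.15°C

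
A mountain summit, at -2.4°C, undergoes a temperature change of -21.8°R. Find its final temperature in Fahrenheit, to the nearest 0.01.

The 21.8°R change is an interval, so only the factor 5/9 applies: -21.8 × 5/9 = -12.1111°C.
Final Celsius temperature: -2.4000 - 12.1111 = -14.5111°C.
In Fahrenheit: -14.5111 × 1.8 + 32 = 5.88°F.

5.88°F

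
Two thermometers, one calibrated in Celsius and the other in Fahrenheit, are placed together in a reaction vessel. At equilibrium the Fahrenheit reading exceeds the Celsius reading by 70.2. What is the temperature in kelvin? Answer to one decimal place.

320.9 K

Let x be the Celsius reading; then the Fahrenheit reading is 1.8·x + 32.
(1.8·x + 32) - x = 70.2  ⇒  (0.8)·x = 38.2  ⇒  x = 47.7500°C.
In kelvin: 47.7500 + 273.15 = 320.9 K.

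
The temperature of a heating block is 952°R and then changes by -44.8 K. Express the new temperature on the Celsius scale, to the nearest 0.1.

Initial temperature in Celsius: (952 - 491.67) × 5/9 = 255.7389°C.
The 44.8 K change is an interval; Kelvin and Celsius degrees are the same size, so ΔC = -44.8°C.
Final Celsius temperature: 255.7389 - 44.8000 = 210.9389°C.

210.9°C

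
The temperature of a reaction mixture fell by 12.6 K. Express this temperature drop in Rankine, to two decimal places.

For a temperature interval the offset drops out; only the factor 1.8 applies.
12.6 × 1.8 = 22.68.

22.68°R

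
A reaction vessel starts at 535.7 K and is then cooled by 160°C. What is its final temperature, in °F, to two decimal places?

216.59°F

Initial temperature in Celsius: 535.7 - 273.15 = 262.5500°C.
Final Celsius temperature: 262.5500 - 160.0000 = 102.5500°C.
In Fahrenheit: 102.5500 × 1.8 + 32 = 216.59°F.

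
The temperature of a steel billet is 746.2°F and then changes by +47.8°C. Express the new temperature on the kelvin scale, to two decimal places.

Initial temperature in Celsius: (746.2 - 32) × 5/9 = 396.7778°C.
Final Celsius temperature: 396.7778 + 47.8000 = 444.5778°C.
In kelvin: 444.5778 + 273.15 = 717.73 K.

717.73 K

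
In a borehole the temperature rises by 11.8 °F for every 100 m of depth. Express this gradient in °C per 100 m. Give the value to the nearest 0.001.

6.556 °C/100 m

The quantity depends on a temperature interval, so only the ratio of degree sizes applies; the offset between the scales is irrelevant.
A change of 1°F is a change of 5/9°C, so 11.8 × 5/9 = 6.556.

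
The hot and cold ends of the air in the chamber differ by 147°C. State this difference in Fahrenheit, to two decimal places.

264.60°F

An interval of 1°C corresponds to 1.8°F.
147 × 1.8 = 264.60.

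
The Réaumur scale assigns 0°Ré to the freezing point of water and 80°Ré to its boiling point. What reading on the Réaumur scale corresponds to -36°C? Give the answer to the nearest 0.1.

Linearly onto the Réaumur scale: 0 + (-36.0000 / 100) × (80 - 0) = -28.8°Ré.

-28.8°Ré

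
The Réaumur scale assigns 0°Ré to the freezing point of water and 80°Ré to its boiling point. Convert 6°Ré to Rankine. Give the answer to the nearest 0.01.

505.17°R

Linear interpolation between the fixed points: C = (6 - 0) × 100 / (80 - 0) = 7.5000°C.
Then 7.5000 × 1.8 + 491.67 = 505.17°R.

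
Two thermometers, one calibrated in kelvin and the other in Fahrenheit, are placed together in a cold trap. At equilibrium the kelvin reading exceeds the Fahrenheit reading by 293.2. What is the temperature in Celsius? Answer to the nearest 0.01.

Let x be the kelvin reading; then the Fahrenheit reading is 1.8·x - 459.67.
(1.8·x - 459.67) - x = -293.2  ⇒  (0.8)·x = 166.47  ⇒  x = 208.0875 K.
In Celsius: 208.0875 - 273.15 = -65.06°C.

-65.06°C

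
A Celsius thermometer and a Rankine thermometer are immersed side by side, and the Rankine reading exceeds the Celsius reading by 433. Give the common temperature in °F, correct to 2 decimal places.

-100.01°F

Let x be the Celsius reading; then the Rankine reading is 1.8·x + 491.67.
(1.8·x + 491.67) - x = 433  ⇒  (0.8)·x = -58.67  ⇒  x = -73.3375°C.
In Fahrenheit: -73.3375 × 1.8 + 32 = -100.01°F.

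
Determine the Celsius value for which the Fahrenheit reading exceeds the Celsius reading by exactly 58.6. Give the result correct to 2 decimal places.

33.25°C

Let C be the Celsius reading. The Fahrenheit reading is F = 1.8·C + 32.
Require F - C = 58.6: (0.8)·C + 32 = 58.6.
C = (58.6 - 32) / (0.8) = 33.25.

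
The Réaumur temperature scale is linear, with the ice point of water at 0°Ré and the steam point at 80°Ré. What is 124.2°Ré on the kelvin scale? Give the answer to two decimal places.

428.40 K

Linear interpolation between the fixed points: C = (124.2 - 0) × 100 / (80 - 0) = 155.2500°C.
Then 155.2500 + 273.15 = 428.40 K.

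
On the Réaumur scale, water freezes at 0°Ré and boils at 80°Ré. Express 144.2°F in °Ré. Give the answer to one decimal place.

49.9°Ré

First in Celsius: (144.2 - 32) × 5/9 = 62.3333°C.
Linearly onto the Réaumur scale: 0 + (62.3333 / 100) × (80 - 0) = 49.9°Ré.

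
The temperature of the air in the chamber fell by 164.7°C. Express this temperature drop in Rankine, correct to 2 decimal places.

For a temperature interval the offset drops out; only the factor 1.8 applies.
164.7 × 1.8 = 296.46.

296.46°R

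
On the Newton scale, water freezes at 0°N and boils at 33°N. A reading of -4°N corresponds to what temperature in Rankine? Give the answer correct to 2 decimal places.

469.85°R

Linear interpolation between the fixed points: C = (-4 - 0) × 100 / (33 - 0) = -12.1212°C.
Then -12.1212 × 1.8 + 491.67 = 469.85°R.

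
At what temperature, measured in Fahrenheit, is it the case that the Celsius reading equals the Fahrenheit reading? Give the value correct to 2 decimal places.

-40.00°F

Let F be the Fahrenheit reading. The Celsius reading is C = 5/9·F - 17.7778.
Set C = F: 5/9·F - 17.7778 = F.
(-4/9)·F = 17.7778  ⇒  F = -40.00.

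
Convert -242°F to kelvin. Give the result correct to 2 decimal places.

120.93 K

In Celsius: (-242 - 32) × 5/9 = -152.2222°C.
In kelvin: -152.2222 + 273.15 = 120.93 K.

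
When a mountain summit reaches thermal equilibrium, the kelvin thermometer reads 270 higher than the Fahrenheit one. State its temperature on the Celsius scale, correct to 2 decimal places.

Let x be the Fahrenheit reading; then the kelvin reading is 5/9·x + 255.372.
(5/9·x + 255.372) - x = 270  ⇒  (-4/9)·x = 14.6278  ⇒  x = -32.9125°F.
In Celsius: (-32.9125 - 32) × 5/9 = -36.06°C.

-36.06°C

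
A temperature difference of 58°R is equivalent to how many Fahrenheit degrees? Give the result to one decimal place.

Rankine and Fahrenheit degrees are the same size, so the interval is unchanged: 58.0.

58.0°F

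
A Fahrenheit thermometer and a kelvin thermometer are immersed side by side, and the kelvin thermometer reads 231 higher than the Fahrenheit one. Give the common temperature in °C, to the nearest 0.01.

12.69°C

Let x be the Fahrenheit reading; then the kelvin reading is 5/9·x + 255.372.
(5/9·x + 255.372) - x = 231  ⇒  (-4/9)·x = -24.3722  ⇒  x = 54.8375°F.
In Celsius: (54.8375 - 32) × 5/9 = 12.69°C.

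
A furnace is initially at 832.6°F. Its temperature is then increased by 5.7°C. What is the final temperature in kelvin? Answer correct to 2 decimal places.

Initial temperature in Celsius: (832.6 - 32) × 5/9 = 444.7778°C.
Final Celsius temperature: 444.7778 + 5.7000 = 450.4778°C.
In kelvin: 450.4778 + 273.15 = 723.63 K.

723.63 K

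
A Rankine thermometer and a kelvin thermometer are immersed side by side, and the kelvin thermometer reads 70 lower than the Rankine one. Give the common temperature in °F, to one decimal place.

Let x be the Rankine reading; then the kelvin reading is 5/9·x.
(5/9·x) - x = -70  ⇒  (-4/9)·x = -70  ⇒  x = 157.5000°R.
In Celsius: (157.5 - 491.67) × 5/9 = -185.6500°C.
In Fahrenheit: -185.6500 × 1.8 + 32 = -302.2°F.

-302.2°F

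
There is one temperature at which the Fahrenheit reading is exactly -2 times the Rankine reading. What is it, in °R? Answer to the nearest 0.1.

Let R be the Rankine reading. The Fahrenheit reading is F = 1·R - 459.67.
Require F = -2·R: 1·R - 459.67 = -2·R.
(3)·R = 459.67  ⇒  R = 153.2.

153.2°R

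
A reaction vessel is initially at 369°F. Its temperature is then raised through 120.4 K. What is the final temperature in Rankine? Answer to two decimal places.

1045.39°R

Initial temperature in Celsius: (369 - 32) × 5/9 = 187.2222°C.
The 120.4 K change is an interval; Kelvin and Celsius degrees are the same size, so ΔC = +120.4°C.
Final Celsius temperature: 187.2222 + 120.4000 = 307.6222°C.
In Rankine: 307.6222 × 1.8 + 491.67 = 1045.39°R.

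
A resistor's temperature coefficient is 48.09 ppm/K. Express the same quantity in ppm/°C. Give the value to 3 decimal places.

The quantity depends on a temperature interval, so only the ratio of degree sizes applies; the offset between the scales is irrelevant.
A change of 1°C is a change of 1 K, so per °C the value is 48.09 × 1 = 48.090.

48.090 ppm/°C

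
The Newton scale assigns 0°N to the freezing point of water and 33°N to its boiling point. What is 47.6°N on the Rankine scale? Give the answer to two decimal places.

Linear interpolation between the fixed points: C = (47.6 - 0) × 100 / (33 - 0) = 144.2424°C.
Then 144.2424 × 1.8 + 491.67 = 751.31°R.

751.31°R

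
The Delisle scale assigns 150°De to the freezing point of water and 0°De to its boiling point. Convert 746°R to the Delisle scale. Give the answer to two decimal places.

-61.94°De

First in Celsius: (746 - 491.67) × 5/9 = 141.2944°C.
Linearly onto the Delisle scale: 150 + (141.2944 / 100) × (0 - 150) = -61.94°De.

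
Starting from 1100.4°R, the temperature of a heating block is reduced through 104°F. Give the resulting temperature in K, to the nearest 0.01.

553.56 K

Initial temperature in Celsius: (1100.4 - 491.67) × 5/9 = 338.1833°C.
The 104°F change is an interval, so only the factor 5/9 applies: -104 × 5/9 = -57.7778°C.
Final Celsius temperature: 338.1833 - 57.7778 = 280.4056°C.
In kelvin: 280.4056 + 273.15 = 553.56 K.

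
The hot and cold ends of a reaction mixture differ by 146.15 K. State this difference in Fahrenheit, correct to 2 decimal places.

263.07°F

Only the scale ratio 1.8 matters for a change in temperature.
146.15 × 1.8 = 263.07.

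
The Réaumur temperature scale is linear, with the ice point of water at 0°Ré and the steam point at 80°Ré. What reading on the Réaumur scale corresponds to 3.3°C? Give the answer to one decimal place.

Linearly onto the Réaumur scale: 0 + (3.3000 / 100) × (80 - 0) = 2.6°Ré.

2.6°Ré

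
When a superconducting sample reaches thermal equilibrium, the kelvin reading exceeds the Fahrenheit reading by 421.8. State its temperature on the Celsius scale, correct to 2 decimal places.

Let x be the kelvin reading; then the Fahrenheit reading is 1.8·x - 459.67.
(1.8·x - 459.67) - x = -421.8  ⇒  (0.8)·x = 37.87  ⇒  x = 47.3375 K.
In Celsius: 47.3375 - 273.15 = -225.81°C.

-225.81°C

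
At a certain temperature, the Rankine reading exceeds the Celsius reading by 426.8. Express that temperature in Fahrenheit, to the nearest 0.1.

Let x be the Rankine reading; then the Celsius reading is 5/9·x - 273.15.
(5/9·x - 273.15) - x = -426.8  ⇒  (-4/9)·x = -153.65  ⇒  x = 345.7125°R.
In Celsius: (345.7125 - 491.67) × 5/9 = -81.0875°C.
In Fahrenheit: -81.0875 × 1.8 + 32 = -114.0°F.

-114.0°F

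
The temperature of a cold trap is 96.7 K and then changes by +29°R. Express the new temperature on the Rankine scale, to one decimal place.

203.1°R

Initial temperature in Celsius: 96.7 - 273.15 = -176.4500°C.
The 29°R change is an interval, so only the factor 5/9 applies: +29 × 5/9 = +16.1111°C.
Final Celsius temperature: -176.4500 + 16.1111 = -160.3389°C.
In Rankine: -160.3389 × 1.8 + 491.67 = 203.1°R.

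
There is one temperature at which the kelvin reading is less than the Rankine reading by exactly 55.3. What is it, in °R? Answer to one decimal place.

124.4°R

Let R be the Rankine reading. The kelvin reading is K = 5/9·R.
Require K - R = -55.3: (-4/9)·R = -55.3.
R = (-55.3) / (-4/9) = 124.4.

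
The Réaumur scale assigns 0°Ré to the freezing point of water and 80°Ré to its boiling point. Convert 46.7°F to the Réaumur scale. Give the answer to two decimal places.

6.53°Ré

First in Celsius: (46.7 - 32) × 5/9 = 8.1667°C.
Linearly onto the Réaumur scale: 0 + (8.1667 / 100) × (80 - 0) = 6.53°Ré.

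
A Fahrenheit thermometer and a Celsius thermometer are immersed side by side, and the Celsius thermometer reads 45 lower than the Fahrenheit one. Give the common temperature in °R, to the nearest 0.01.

Let x be the Fahrenheit reading; then the Celsius reading is 5/9·x - 17.7778.
(5/9·x - 17.7778) - x = -45  ⇒  (-4/9)·x = -27.2222  ⇒  x = 61.2500°F.
In Celsius: (61.25 - 32) × 5/9 = 16.2500°C.
In Rankine: 16.2500 × 1.8 + 491.67 = 520.92°R.

520.92°R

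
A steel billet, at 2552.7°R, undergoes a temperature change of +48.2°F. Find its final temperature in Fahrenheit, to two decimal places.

Initial temperature in Celsius: (2552.7 - 491.67) × 5/9 = 1145.0167°C.
The 48.2°F change is an interval, so only the factor 5/9 applies: +48.2 × 5/9 = +26.7778°C.
Final Celsius temperature: 1145.0167 + 26.7778 = 1171.7944°C.
In Fahrenheit: 1171.7944 × 1.8 + 32 = 2141.23°F.

2141.23°F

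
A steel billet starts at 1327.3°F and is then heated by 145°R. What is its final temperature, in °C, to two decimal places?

Initial temperature in Celsius: (1327.3 - 32) × 5/9 = 719.6111°C.
The 145°R change is an interval, so only the factor 5/9 applies: +145 × 5/9 = +80.5556°C.
Final Celsius temperature: 719.6111 + 80.5556 = 800.1667°C.

800.17°C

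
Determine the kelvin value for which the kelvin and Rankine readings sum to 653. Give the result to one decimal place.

233.2 K

Let K be the kelvin reading. The Rankine reading is R = 1.8·K.
Require K + R = 653: (2.8)·K = 653.
K = (653) / (2.8) = 233.2.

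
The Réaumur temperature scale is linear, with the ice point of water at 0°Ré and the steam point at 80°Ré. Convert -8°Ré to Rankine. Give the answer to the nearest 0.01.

Linear interpolation between the fixed points: C = (-8 - 0) × 100 / (80 - 0) = -10.0000°C.
Then -10.0000 × 1.8 + 491.67 = 473.67°R.

473.67°R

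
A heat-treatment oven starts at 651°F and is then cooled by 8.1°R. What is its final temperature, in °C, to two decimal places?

Initial temperature in Celsius: (651 - 32) × 5/9 = 343.8889°C.
The 8.1°R change is an interval, so only the factor 5/9 applies: -8.1 × 5/9 = -4.5000°C.
Final Celsius temperature: 343.8889 - 4.5000 = 339.3889°C.

339.39°C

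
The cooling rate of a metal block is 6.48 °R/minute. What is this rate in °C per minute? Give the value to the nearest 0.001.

3.600 °C/minute

Since only a temperature interval is involved, the additive offset between the scales drops out.
A change of 1°R is a change of 5/9°C, so 6.48 × 5/9 = 3.600.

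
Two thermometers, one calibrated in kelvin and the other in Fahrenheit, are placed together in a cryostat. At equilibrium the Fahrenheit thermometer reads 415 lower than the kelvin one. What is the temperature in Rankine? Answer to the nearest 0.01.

100.51°R

Let x be the kelvin reading; then the Fahrenheit reading is 1.8·x - 459.67.
(1.8·x - 459.67) - x = -415  ⇒  (0.8)·x = 44.67  ⇒  x = 55.8375 K.
In Celsius: 55.8375 - 273.15 = -217.3125°C.
In Rankine: -217.3125 × 1.8 + 491.67 = 100.51°R.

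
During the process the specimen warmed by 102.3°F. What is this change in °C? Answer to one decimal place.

56.8°C

For a temperature interval the offset drops out; only the factor 5/9 applies.
102.3 × 5/9 = 56.8.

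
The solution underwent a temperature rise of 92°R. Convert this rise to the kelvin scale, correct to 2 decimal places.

For a temperature interval the offset drops out; only the factor 5/9 applies.
92 × 5/9 = 51.11.

51.11 K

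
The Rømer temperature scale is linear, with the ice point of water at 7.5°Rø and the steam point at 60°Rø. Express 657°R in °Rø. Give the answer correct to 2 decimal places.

55.72°Rø

First in Celsius: (657 - 491.67) × 5/9 = 91.8500°C.
Linearly onto the Rømer scale: 7.5 + (91.8500 / 100) × (60 - 7.5) = 55.72°Rø.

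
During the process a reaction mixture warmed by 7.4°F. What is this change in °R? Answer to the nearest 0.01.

Fahrenheit and Rankine degrees are the same size, so the interval is unchanged: 7.40.

7.40°R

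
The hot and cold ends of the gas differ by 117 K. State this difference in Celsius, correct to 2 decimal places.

Kelvin and Celsius degrees are the same size, so the interval is unchanged: 117.00.

117.00°C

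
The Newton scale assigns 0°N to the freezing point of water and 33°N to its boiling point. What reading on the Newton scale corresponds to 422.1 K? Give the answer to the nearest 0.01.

First in Celsius: 422.1 - 273.15 = 148.9500°C.
Linearly onto the Newton scale: 0 + (148.9500 / 100) × (33 - 0) = 49.15°N.

49.15°N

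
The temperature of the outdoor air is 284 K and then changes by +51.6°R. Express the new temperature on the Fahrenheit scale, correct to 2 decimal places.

103.13°F

Initial temperature in Celsius: 284 - 273.15 = 10.8500°C.
The 51.6°R change is an interval, so only the factor 5/9 applies: +51.6 × 5/9 = +28.6667°C.
Final Celsius temperature: 10.8500 + 28.6667 = 39.5167°C.
In Fahrenheit: 39.5167 × 1.8 + 32 = 103.13°F.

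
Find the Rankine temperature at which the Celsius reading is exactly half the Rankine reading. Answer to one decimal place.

Let R be the Rankine reading. The Celsius reading is C = 5/9·R - 273.15.
Require C = 0.5·R: 5/9·R - 273.15 = 0.5·R.
(1/18)·R = 273.15  ⇒  R = 4916.7.

4916.7°R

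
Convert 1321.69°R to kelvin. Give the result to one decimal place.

734.3 K

In Celsius: (1321.69 - 491.67) × 5/9 = 461.1222°C.
In kelvin: 461.1222 + 273.15 = 734.3 K.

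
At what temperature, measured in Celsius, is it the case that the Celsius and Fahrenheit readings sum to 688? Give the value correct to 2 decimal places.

234.29°C

Let C be the Celsius reading. The Fahrenheit reading is F = 1.8·C + 32.
Require C + F = 688: (2.8)·C + 32 = 688.
C = (688 - 32) / (2.8) = 234.29.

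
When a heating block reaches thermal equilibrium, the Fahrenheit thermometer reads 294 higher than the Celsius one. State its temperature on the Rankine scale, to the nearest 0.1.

1081.2°R

Let x be the Celsius reading; then the Fahrenheit reading is 1.8·x + 32.
(1.8·x + 32) - x = 294  ⇒  (0.8)·x = 262  ⇒  x = 327.5000°C.
In Rankine: 327.5000 × 1.8 + 491.67 = 1081.2°R.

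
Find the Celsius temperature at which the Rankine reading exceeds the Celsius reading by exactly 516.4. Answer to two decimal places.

30.91°C

Let C be the Celsius reading. The Rankine reading is R = 1.8·C + 491.67.
Require R - C = 516.4: (0.8)·C + 491.67 = 516.4.
C = (516.4 - 491.67) / (0.8) = 30.91.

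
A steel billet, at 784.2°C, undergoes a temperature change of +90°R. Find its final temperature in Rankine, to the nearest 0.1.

1993.2°R

The 90°R change is an interval, so only the factor 5/9 applies: +90 × 5/9 = +50.0000°C.
Final Celsius temperature: 784.2000 + 50.0000 = 834.2000°C.
In Rankine: 834.2000 × 1.8 + 491.67 = 1993.2°R.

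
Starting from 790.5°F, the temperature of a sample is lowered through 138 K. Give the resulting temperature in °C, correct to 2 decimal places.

Initial temperature in Celsius: (790.5 - 32) × 5/9 = 421.3889°C.
The 138 K change is an interval; Kelvin and Celsius degrees are the same size, so ΔC = -138°C.
Final Celsius temperature: 421.3889 - 138.0000 = 283.3889°C.

283.39°C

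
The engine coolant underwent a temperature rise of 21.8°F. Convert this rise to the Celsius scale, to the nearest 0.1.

For a temperature interval the offset drops out; only the factor 5/9 applies.
21.8 × 5/9 = 12.1.

12.1°C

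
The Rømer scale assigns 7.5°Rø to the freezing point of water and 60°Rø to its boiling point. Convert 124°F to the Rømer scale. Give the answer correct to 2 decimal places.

First in Celsius: (124 - 32) × 5/9 = 51.1111°C.
Linearly onto the Rømer scale: 7.5 + (51.1111 / 100) × (60 - 7.5) = 34.33°Rø.

34.33°Rø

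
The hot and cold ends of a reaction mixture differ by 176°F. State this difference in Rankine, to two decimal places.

176.00°R

Fahrenheit and Rankine degrees are the same size, so the interval is unchanged: 176.00.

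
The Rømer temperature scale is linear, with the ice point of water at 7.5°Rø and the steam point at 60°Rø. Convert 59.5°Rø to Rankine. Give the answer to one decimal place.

Linear interpolation between the fixed points: C = (59.5 - 7.5) × 100 / (60 - 7.5) = 99.0476°C.
Then 99.0476 × 1.8 + 491.67 = 670.0°R.

670.0°R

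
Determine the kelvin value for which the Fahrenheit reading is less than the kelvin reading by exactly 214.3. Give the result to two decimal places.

306.71 K

Let K be the kelvin reading. The Fahrenheit reading is F = 1.8·K - 459.67.
Require F - K = -214.3: (0.8)·K - 459.67 = -214.3.
K = (-214.3 + 459.67) / (0.8) = 306.71.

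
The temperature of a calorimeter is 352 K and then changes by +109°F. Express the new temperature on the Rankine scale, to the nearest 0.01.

742.60°R

Initial temperature in Celsius: 352 - 273.15 = 78.8500°C.
The 109°F change is an interval, so only the factor 5/9 applies: +109 × 5/9 = +60.5556°C.
Final Celsius temperature: 78.8500 + 60.5556 = 139.4056°C.
In Rankine: 139.4056 × 1.8 + 491.67 = 742.60°R.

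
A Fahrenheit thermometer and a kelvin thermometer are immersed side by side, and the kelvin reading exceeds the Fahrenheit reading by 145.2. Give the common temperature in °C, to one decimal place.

119.9°C

Let x be the Fahrenheit reading; then the kelvin reading is 5/9·x + 255.372.
(5/9·x + 255.372) - x = 145.2  ⇒  (-4/9)·x = -110.172  ⇒  x = 247.8875°F.
In Celsius: (247.8875 - 32) × 5/9 = 119.9°C.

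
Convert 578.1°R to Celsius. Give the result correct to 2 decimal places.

48.02°C

In Celsius: (578.1 - 491.67) × 5/9 = 48.0167°C.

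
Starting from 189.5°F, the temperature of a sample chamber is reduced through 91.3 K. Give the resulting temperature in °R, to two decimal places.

Initial temperature in Celsius: (189.5 - 32) × 5/9 = 87.5000°C.
The 91.3 K change is an interval; Kelvin and Celsius degrees are the same size, so ΔC = -91.3°C.
Final Celsius temperature: 87.5000 - 91.3000 = -3.8000°C.
In Rankine: -3.8000 × 1.8 + 491.67 = 484.83°R.

484.83°R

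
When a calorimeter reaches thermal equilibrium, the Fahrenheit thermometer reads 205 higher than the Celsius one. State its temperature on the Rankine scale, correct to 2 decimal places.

880.92°R

Let x be the Celsius reading; then the Fahrenheit reading is 1.8·x + 32.
(1.8·x + 32) - x = 205  ⇒  (0.8)·x = 173  ⇒  x = 216.2500°C.
In Rankine: 216.2500 × 1.8 + 491.67 = 880.92°R.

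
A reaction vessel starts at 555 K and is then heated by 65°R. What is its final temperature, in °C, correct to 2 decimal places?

Initial temperature in Celsius: 555 - 273.15 = 281.8500°C.
The 65°R change is an interval, so only the factor 5/9 applies: +65 × 5/9 = +36.1111°C.
Final Celsius temperature: 281.8500 + 36.1111 = 317.9611°C.

317.96°C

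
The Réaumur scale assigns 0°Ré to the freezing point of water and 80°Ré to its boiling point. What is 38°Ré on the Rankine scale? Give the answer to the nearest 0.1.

Linear interpolation between the fixed points: C = (38 - 0) × 100 / (80 - 0) = 47.5000°C.
Then 47.5000 × 1.8 + 491.67 = 577.2°R.

577.2°R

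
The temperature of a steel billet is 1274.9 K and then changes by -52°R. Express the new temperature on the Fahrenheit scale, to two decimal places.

1783.15°F

Initial temperature in Celsius: 1274.9 - 273.15 = 1001.7500°C.
The 52°R change is an interval, so only the factor 5/9 applies: -52 × 5/9 = -28.8889°C.
Final Celsius temperature: 1001.7500 - 28.8889 = 972.8611°C.
In Fahrenheit: 972.8611 × 1.8 + 32 = 1783.15°F.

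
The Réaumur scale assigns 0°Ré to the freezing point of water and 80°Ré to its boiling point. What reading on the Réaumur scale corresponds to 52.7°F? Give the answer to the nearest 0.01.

First in Celsius: (52.7 - 32) × 5/9 = 11.5000°C.
Linearly onto the Réaumur scale: 0 + (11.5000 / 100) × (80 - 0) = 9.20°Ré.

9.20°Ré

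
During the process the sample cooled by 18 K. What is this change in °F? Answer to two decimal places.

For a temperature interval the offset drops out; only the factor 1.8 applies.
18 × 1.8 = 32.40.

32.40°F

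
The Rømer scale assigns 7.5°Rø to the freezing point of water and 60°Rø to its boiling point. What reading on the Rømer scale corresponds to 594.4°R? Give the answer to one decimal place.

First in Celsius: (594.4 - 491.67) × 5/9 = 57.0722°C.
Linearly onto the Rømer scale: 7.5 + (57.0722 / 100) × (60 - 7.5) = 37.5°Rø.

37.5°Rø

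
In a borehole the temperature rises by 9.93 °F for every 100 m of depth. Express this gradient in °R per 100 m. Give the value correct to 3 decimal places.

Since only a temperature interval is involved, the additive offset between the scales drops out.
A change of 1°F is a change of 1°R, so 9.93 × 1 = 9.930.

9.930 °R/100 m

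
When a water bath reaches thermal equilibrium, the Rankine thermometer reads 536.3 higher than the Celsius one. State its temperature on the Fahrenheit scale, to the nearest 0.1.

Let x be the Celsius reading; then the Rankine reading is 1.8·x + 491.67.
(1.8·x + 491.67) - x = 536.3  ⇒  (0.8)·x = 44.63  ⇒  x = 55.7875°C.
In Fahrenheit: 55.7875 × 1.8 + 32 = 132.4°F.

132.4°F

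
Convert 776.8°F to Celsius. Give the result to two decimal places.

In Celsius: (776.8 - 32) × 5/9 = 413.7778°C.

413.78°C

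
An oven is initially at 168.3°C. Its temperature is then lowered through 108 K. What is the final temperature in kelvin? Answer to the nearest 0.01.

333.45 K

The 108 K change is an interval; Kelvin and Celsius degrees are the same size, so ΔC = -108°C.
Final Celsius temperature: 168.3000 - 108.0000 = 60.3000°C.
In kelvin: 60.3000 + 273.15 = 333.45 K.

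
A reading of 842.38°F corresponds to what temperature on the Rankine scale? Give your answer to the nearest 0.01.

In Celsius: (842.38 - 32) × 5/9 = 450.2111°C.
In Rankine: 450.2111 × 1.8 + 491.67 = 1302.05°R.

1302.05°R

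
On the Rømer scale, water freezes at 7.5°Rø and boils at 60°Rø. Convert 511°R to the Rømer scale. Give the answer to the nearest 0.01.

13.14°Rø

First in Celsius: (511 - 491.67) × 5/9 = 10.7389°C.
Linearly onto the Rømer scale: 7.5 + (10.7389 / 100) × (60 - 7.5) = 13.14°Rø.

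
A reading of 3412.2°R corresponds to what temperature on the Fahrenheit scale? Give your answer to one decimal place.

In Celsius: (3412.2 - 491.67) × 5/9 = 1622.5167°C.
In Fahrenheit: 1622.5167 × 1.8 + 32 = 2952.5°F.

2952.5°F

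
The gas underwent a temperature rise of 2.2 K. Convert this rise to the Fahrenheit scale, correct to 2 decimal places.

An interval of 1 K corresponds to 1.8°F.
2.2 × 1.8 = 3.96.

3.96°F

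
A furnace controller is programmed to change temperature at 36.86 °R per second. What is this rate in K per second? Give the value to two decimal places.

The quantity depends on a temperature interval, so only the ratio of degree sizes applies; the offset between the scales is irrelevant.
A change of 1°R is a change of 5/9 K, so 36.86 × 5/9 = 20.48.

20.48 K/second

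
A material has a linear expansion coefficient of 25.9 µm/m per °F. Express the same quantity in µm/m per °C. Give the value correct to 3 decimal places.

46.620 µm/m per °C

The quantity depends on a temperature interval, so only the ratio of degree sizes applies; the offset between the scales is irrelevant.
A change of 1°C is a change of 1.8°F, so per °C the value is 25.9 × 1.8 = 46.620.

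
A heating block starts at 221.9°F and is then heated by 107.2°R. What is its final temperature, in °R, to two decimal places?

788.77°R

Initial temperature in Celsius: (221.9 - 32) × 5/9 = 105.5000°C.
The 107.2°R change is an interval, so only the factor 5/9 applies: +107.2 × 5/9 = +59.5556°C.
Final Celsius temperature: 105.5000 + 59.5556 = 165.0556°C.
In Rankine: 165.0556 × 1.8 + 491.67 = 788.77°R.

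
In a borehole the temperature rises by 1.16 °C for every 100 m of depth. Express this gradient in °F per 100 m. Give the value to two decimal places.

The quantity depends on a temperature interval, so only the ratio of degree sizes applies; the offset between the scales is irrelevant.
A change of 1°C is a change of 1.8°F, so 1.16 × 1.8 = 2.09.

2.09 °F/100 m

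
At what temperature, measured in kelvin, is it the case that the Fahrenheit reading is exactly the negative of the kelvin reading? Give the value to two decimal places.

Let K be the kelvin reading. The Fahrenheit reading is F = 1.8·K - 459.67.
Require F = -1·K: 1.8·K - 459.67 = -1·K.
(2.8)·K = 459.67  ⇒  K = 164.17.

164.17 K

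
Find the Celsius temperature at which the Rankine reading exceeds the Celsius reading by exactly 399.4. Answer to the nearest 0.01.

-115.34°C

Let C be the Celsius reading. The Rankine reading is R = 1.8·C + 491.67.
Require R - C = 399.4: (0.8)·C + 491.67 = 399.4.
C = (399.4 - 491.67) / (0.8) = -115.34.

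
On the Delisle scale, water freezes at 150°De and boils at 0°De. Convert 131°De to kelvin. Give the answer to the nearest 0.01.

285.82 K

Linear interpolation between the fixed points: C = (131 - 150) × 100 / (0 - 150) = 12.6667°C.
Then 12.6667 + 273.15 = 285.82 K.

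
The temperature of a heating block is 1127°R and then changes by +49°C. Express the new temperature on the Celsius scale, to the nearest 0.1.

402.0°C

Initial temperature in Celsius: (1127 - 491.67) × 5/9 = 352.9611°C.
Final Celsius temperature: 352.9611 + 49.0000 = 401.9611°C.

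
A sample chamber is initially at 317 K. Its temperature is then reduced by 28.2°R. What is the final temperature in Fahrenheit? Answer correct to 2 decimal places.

Initial temperature in Celsius: 317 - 273.15 = 43.8500°C.
The 28.2°R change is an interval, so only the factor 5/9 applies: -28.2 × 5/9 = -15.6667°C.
Final Celsius temperature: 43.8500 - 15.6667 = 28.1833°C.
In Fahrenheit: 28.1833 × 1.8 + 32 = 82.73°F.

82.73°F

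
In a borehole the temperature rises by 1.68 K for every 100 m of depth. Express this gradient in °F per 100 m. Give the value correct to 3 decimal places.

3.024 °F/100 m

The quantity depends on a temperature interval, so only the ratio of degree sizes applies; the offset between the scales is irrelevant.
A change of 1 K is a change of 1.8°F, so 1.68 × 1.8 = 3.024.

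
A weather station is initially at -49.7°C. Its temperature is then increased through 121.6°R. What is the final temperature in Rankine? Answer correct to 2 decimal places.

523.81°R

The 121.6°R change is an interval, so only the factor 5/9 applies: +121.6 × 5/9 = +67.5556°C.
Final Celsius temperature: -49.7000 + 67.5556 = 17.8556°C.
In Rankine: 17.8556 × 1.8 + 491.67 = 523.81°R.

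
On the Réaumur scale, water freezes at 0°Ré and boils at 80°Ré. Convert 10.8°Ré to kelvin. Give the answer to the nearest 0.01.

286.65 K

Linear interpolation between the fixed points: C = (10.8 - 0) × 100 / (80 - 0) = 13.5000°C.
Then 13.5000 + 273.15 = 286.65 K.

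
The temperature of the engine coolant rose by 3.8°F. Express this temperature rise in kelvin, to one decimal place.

2.1 K

Only the scale ratio 5/9 matters for a change in temperature.
3.8 × 5/9 = 2.1.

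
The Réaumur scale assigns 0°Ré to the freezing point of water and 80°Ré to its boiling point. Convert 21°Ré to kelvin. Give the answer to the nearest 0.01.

299.40 K

Linear interpolation between the fixed points: C = (21 - 0) × 100 / (80 - 0) = 26.2500°C.
Then 26.2500 + 273.15 = 299.40 K.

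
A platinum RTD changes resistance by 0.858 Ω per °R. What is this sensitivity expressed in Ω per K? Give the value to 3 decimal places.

Since only a temperature interval is involved, the additive offset between the scales drops out.
A change of 1 K is a change of 1.8°R, so per K the value is 0.858 × 1.8 = 1.544.

1.544 Ω per K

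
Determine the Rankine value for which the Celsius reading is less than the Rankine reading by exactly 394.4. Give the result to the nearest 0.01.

272.81°R

Let R be the Rankine reading. The Celsius reading is C = 5/9·R - 273.15.
Require C - R = -394.4: (-4/9)·R - 273.15 = -394.4.
R = (-394.4 + 273.15) / (-4/9) = 272.81.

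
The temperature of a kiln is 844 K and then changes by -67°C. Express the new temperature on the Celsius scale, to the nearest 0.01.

Initial temperature in Celsius: 844 - 273.15 = 570.8500°C.
Final Celsius temperature: 570.8500 - 67.0000 = 503.8500°C.

503.85°C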